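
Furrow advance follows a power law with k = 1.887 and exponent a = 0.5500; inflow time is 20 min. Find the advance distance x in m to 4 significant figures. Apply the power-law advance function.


Approach: apply the power-law advance function, x = k*t^a.
x = 1.887 * 20^0.5500 = 9.803 m
Therefore the advance distance x = 9.803 m.


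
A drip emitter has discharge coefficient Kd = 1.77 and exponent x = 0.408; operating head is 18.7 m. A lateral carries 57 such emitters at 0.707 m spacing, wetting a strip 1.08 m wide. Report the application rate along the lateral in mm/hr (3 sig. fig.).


Approach: apply the emitter equation with a lateral mass balance, q = Kd*h^x; Q = n*q; rate = Q/(n*spacing*width).
Step 1 — single emitter flow (q = Kd*h^x):
  q = 1.77 * 18.7^0.408 = 5.8463 L/hr
Step 2 — total lateral flow: Q = 57 * 5.8463 = 333.24 L/hr
Step 3 — wetted area: A = 57 * 0.707 * 1.08 = 43.523 m^2
Step 4 — application rate: Q/A = 333.24/43.523 = 7.66 mm/hr
Therefore the application rate along the lateral = 7.66 mm/hr.


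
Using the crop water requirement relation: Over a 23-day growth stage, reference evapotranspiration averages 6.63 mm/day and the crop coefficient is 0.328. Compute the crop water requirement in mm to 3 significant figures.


Approach: apply the crop water requirement relation, CWR = ET0 * Kc * days.
CWR = 6.63 * 0.328 * 23 = 50.0 mm
Therefore the crop water requirement = 50.0 mm.


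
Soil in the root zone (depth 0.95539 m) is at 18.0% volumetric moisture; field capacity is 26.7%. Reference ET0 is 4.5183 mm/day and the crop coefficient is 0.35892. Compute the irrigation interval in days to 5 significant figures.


Approach: apply soil-water budget scheduling, SMD = (FC-theta)/100*depth*1000; ETc = ET0*Kc; interval = SMD/ETc.
Step 1 — soil moisture deficit:
  SMD = (26.7 - 18.0)/100 * 0.95539 * 1000 = 83.11893 mm
Step 2 — daily crop ET (ETc = ET0*Kc):
  ETc = 4.5183 * 0.35892 = 1.621708 mm/day
Step 3 — irrigation interval (SMD/ETc):
  interval = 83.11893 / 1.621708 = 51.254 days
Therefore the irrigation interval = 51.254 days.


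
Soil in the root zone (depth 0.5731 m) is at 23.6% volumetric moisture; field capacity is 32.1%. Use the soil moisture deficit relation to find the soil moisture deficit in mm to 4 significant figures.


Approach: apply the soil moisture deficit relation, SMD = (FC - theta)/100 * depth * 1000.
SMD = (32.1 - 23.6)/100 * 0.5731 * 1000 = 48.71 mm
Therefore the soil moisture deficit = 48.71 mm.


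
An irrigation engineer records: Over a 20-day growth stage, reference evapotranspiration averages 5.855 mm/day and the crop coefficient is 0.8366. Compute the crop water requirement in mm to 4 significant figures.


Approach: apply the crop water requirement relation, CWR = ET0 * Kc * days.
CWR = 5.855 * 0.8366 * 20 = 97.97 mm
Therefore the crop water requirement = 97.97 mm.


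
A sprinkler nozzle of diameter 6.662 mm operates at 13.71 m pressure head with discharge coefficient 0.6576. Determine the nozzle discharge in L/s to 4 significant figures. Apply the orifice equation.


Approach: apply the orifice equation, Q = Cd*A*sqrt(2*g*h), A = pi*(d/2)^2.
A = pi*(6.662e-3/2)^2 = 3.48577e-05 m^2
Q = 0.6576 * 3.48577e-05 * sqrt(2*9.81*13.71) * 1000 = 0.3759 L/s
Therefore the nozzle discharge = 0.3759 L/s.


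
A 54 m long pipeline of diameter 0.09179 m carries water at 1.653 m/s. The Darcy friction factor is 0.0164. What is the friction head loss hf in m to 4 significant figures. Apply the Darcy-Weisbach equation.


Approach: apply the Darcy-Weisbach equation, hf = f*(L/D)*(v^2/(2g)).
hf = 0.0164 * (54/0.09179) * (1.653^2 / (2*9.81))
hf = 1.344 m
Therefore the friction head loss hf = 1.344 m.


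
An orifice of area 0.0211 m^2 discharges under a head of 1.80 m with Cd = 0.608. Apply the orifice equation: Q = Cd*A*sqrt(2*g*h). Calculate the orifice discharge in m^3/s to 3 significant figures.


Q = 0.608 * 0.0211 * sqrt(2*9.81*1.80) = 0.0762 m^3/s
Therefore the orifice discharge = 0.0762 m^3/s.


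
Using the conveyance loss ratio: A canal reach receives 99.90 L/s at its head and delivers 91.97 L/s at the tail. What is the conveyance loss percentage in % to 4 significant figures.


Approach: apply the conveyance loss ratio, loss% = ((Q_head - Q_tail)/Q_head)*100.
loss = ((99.90 - 91.97)/99.90)*100 = 7.938 %
Therefore the conveyance loss percentage = 7.938 %.


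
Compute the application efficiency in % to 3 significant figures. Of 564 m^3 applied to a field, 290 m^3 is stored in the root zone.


Approach: apply the application efficiency ratio, Ea = (stored/applied)*100.
Ea = (290/564)*100 = 51.4 %
Therefore the application efficiency = 51.4 %.


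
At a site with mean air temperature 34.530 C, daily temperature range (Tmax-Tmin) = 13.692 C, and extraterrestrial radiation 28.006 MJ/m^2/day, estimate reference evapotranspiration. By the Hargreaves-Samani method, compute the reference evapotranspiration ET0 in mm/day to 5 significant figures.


Approach: apply the Hargreaves-Samani method, ET0 = 0.0023*(Tmean+17.8)*sqrt(Tmax-Tmin)*0.408*Ra.
ET0 = 0.0023*(34.530+17.8)*sqrt(13.692)*0.408*28.006 = 5.0889 mm/day
Therefore the reference evapotranspiration ET0 = 5.0889 mm/day.


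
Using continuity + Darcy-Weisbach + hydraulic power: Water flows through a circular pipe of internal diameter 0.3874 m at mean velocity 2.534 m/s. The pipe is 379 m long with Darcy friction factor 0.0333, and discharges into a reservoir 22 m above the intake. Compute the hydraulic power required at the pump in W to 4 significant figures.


Approach: apply continuity + Darcy-Weisbach + hydraulic power, Q = A*v; hf = f*(L/D)*(v^2/(2g)); H = static + hf; P = rho*g*Q*H.
Step 1 — flow rate (continuity, Q = A*v):
  A = pi*(0.3874/2)^2 = 0.117872 m^2
  Q = 0.117872 * 2.534 = 0.298687 m^3/s
Step 2 — friction head loss (Darcy-Weisbach):
  hf = 0.0333 * (379/0.3874) * (2.534^2 / (2*9.81))
  hf = 10.6620 m
Step 3 — total head: H = 22 + 10.6620 = 32.6620 m
Step 4 — hydraulic power (P = rho*g*Q*H):
  P = 1000 * 9.81 * 0.298687 * 32.6620 = 95700 W
Therefore the hydraulic power required at the pump = 95700 W.


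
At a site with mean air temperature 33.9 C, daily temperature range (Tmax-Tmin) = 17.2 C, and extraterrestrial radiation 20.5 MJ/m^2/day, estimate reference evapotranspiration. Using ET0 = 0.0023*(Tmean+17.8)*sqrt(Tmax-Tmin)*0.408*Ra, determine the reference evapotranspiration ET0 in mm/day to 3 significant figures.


ET0 = 0.0023*(33.9+17.8)*sqrt(17.2)*0.408*20.5 = 4.12 mm/day
Therefore the reference evapotranspiration ET0 = 4.12 mm/day.


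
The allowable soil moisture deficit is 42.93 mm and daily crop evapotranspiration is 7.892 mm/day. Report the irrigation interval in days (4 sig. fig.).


Approach: apply the irrigation interval relation, interval = SMD / ETc.
interval = 42.93 / 7.892 = 5.440 days
Therefore the irrigation interval = 5.440 days.


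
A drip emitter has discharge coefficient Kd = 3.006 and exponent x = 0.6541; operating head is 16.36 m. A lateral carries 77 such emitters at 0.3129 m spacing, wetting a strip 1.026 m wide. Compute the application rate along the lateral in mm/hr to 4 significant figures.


Approach: apply the emitter equation with a lateral mass balance, q = Kd*h^x; Q = n*q; rate = Q/(n*spacing*width).
Step 1 — single emitter flow (q = Kd*h^x):
  q = 3.006 * 16.36^0.6541 = 18.7036 L/hr
Step 2 — total lateral flow: Q = 77 * 18.7036 = 1440.18 L/hr
Step 3 — wetted area: A = 77 * 0.3129 * 1.026 = 24.7197 m^2
Step 4 — application rate: Q/A = 1440.18/24.7197 = 58.26 mm/hr
Therefore the application rate along the lateral = 58.26 mm/hr.


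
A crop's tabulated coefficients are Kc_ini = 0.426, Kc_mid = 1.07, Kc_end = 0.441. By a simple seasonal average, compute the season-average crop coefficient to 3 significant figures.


Approach: apply a simple seasonal average, Kc_avg = (Kc_ini + Kc_mid + Kc_end)/3.
Kc_avg = (0.426 + 1.07 + 0.441)/3 = 0.646
Therefore the season-average crop coefficient = 0.646.


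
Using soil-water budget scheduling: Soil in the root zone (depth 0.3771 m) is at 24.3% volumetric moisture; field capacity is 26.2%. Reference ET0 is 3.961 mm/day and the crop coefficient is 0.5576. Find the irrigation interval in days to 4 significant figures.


Approach: apply soil-water budget scheduling, SMD = (FC-theta)/100*depth*1000; ETc = ET0*Kc; interval = SMD/ETc.
Step 1 — soil moisture deficit:
  SMD = (26.2 - 24.3)/100 * 0.3771 * 1000 = 7.16490 mm
Step 2 — daily crop ET (ETc = ET0*Kc):
  ETc = 3.961 * 0.5576 = 2.20865 mm/day
Step 3 — irrigation interval (SMD/ETc):
  interval = 7.16490 / 2.20865 = 3.244 days
Therefore the irrigation interval = 3.244 days.


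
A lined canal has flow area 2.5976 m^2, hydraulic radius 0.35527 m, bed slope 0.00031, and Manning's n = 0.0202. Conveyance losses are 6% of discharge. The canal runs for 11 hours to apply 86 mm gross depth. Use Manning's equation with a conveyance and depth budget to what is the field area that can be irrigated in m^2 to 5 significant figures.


Approach: apply Manning's equation with a conveyance and depth budget, Q = (1/n)*A*R^(2/3)*S^(1/2); Q_field = Q*(1-loss); Area = Q_field*t/(d/1000).
Step 1 — canal discharge (Manning's equation):
  Q = (1/0.0202) * 2.5976 * 0.35527^(2/3) * 0.00031^(1/2) = 1.135727 m^3/s
Step 2 — delivered flow: Q_field = 1.135727*(1 - 6/100) = 1.067584 m^3/s
Step 3 — volume delivered: V = 1.067584 * 11*3600 = 42276.32 m^3
Step 4 — area served: A = V / (depth/1000) = 42276.32 / 0.086 = 491590 m^2
Therefore the field area that can be irrigated = 491590 m^2.


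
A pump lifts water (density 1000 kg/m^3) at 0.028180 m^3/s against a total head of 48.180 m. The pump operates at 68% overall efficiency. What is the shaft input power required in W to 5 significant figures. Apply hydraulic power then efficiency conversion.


Approach: apply hydraulic power then efficiency conversion, P = rho*g*Q*H; P_in = P/eta.
Step 1 — hydraulic power (P = rho*g*Q*H):
  P = 1000 * 9.81 * 0.028180 * 48.180 = 13319.16 W
Step 2 — input power: P_in = P/eta = 13319.16 / 0.68 = 19587 W
Therefore the shaft input power required = 19587 W.


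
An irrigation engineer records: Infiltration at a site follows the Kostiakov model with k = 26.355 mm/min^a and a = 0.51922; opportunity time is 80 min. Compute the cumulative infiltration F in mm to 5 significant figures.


Approach: apply the Kostiakov infiltration equation, F = k*t^a.
F = 26.355 * 80^0.51922 = 256.44 mm
Therefore the cumulative infiltration F = 256.44 mm.


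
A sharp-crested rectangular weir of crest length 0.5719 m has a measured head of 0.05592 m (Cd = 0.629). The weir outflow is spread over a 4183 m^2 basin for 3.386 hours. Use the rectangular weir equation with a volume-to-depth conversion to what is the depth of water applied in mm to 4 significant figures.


Approach: apply the rectangular weir equation with a volume-to-depth conversion, Q = (2/3)*Cd*L*sqrt(2g)*H^1.5; d = Q*t/A * 1000.
Step 1 — weir discharge:
  Q = (2/3)*0.629*0.5719*sqrt(2*9.81)*0.05592^1.5 = 0.0140469 m^3/s
Step 2 — volume: V = 0.0140469 * 3.386*3600 = 171.226 m^3
Step 3 — depth: d = V/A * 1000 = 171.226/4183 * 1000 = 40.93 mm
Therefore the depth of water applied = 40.93 mm.


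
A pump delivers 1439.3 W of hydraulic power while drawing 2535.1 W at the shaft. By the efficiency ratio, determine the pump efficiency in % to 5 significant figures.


Approach: apply the efficiency ratio, eta = (P_out/P_in)*100.
eta = (1439.3 / 2535.1) * 100 = 56.775 %
Therefore the pump efficiency = 56.775 %.


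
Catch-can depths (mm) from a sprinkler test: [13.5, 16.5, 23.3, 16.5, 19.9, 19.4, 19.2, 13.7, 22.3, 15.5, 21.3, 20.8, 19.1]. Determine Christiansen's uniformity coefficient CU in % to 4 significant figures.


Approach: apply Christiansen's uniformity coefficient, CU = (1 - mean_abs_deviation/mean)*100.
mean = 18.5385 mm
mean |d_i - mean| = 2.61420 mm
CU = (1 - 2.61420/18.5385)*100 = 85.90 %
Therefore Christiansen's uniformity coefficient CU = 85.90 %.


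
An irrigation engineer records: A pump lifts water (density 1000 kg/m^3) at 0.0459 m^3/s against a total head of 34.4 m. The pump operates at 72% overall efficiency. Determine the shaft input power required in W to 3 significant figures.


Approach: apply hydraulic power then efficiency conversion, P = rho*g*Q*H; P_in = P/eta.
Step 1 — hydraulic power (P = rho*g*Q*H):
  P = 1000 * 9.81 * 0.0459 * 34.4 = 15490 W
Step 2 — input power: P_in = P/eta = 15490 / 0.72 = 21500 W
Therefore the shaft input power required = 21500 W.


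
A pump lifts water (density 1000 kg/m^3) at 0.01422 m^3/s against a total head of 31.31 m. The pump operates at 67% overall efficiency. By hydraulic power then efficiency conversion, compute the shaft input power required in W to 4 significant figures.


Approach: apply hydraulic power then efficiency conversion, P = rho*g*Q*H; P_in = P/eta.
Step 1 — hydraulic power (P = rho*g*Q*H):
  P = 1000 * 9.81 * 0.01422 * 31.31 = 4367.69 W
Step 2 — input power: P_in = P/eta = 4367.69 / 0.67 = 6519 W
Therefore the shaft input power required = 6519 W.


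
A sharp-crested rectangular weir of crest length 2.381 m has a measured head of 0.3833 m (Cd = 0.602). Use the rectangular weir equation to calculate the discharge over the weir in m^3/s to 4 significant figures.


Approach: apply the rectangular weir equation, Q = (2/3)*Cd*L*sqrt(2g)*H^1.5.
Q = (2/3)*0.602*2.381*sqrt(2*9.81)*0.3833^1.5 = 1.004 m^3/s
Therefore the discharge over the weir = 1.004 m^3/s.


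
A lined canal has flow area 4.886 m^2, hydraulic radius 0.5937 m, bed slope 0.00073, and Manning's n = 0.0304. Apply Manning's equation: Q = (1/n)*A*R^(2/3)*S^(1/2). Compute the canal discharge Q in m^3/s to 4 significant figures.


Q = (1/0.0304) * 4.886 * 0.5937^(2/3) * 0.00073^(1/2) = 3.068 m^3/s
Therefore the canal discharge Q = 3.068 m^3/s.


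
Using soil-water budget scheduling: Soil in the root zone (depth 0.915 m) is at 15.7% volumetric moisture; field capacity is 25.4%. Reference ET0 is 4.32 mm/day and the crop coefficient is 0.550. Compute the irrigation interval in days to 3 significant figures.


Approach: apply soil-water budget scheduling, SMD = (FC-theta)/100*depth*1000; ETc = ET0*Kc; interval = SMD/ETc.
Step 1 — soil moisture deficit:
  SMD = (25.4 - 15.7)/100 * 0.915 * 1000 = 88.755 mm
Step 2 — daily crop ET (ETc = ET0*Kc):
  ETc = 4.32 * 0.550 = 2.3760 mm/day
Step 3 — irrigation interval (SMD/ETc):
  interval = 88.755 / 2.3760 = 37.4 days
Therefore the irrigation interval = 37.4 days.


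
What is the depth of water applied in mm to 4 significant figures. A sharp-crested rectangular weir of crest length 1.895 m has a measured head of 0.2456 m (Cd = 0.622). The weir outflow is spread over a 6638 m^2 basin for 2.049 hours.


Approach: apply the rectangular weir equation with a volume-to-depth conversion, Q = (2/3)*Cd*L*sqrt(2g)*H^1.5; d = Q*t/A * 1000.
Step 1 — weir discharge:
  Q = (2/3)*0.622*1.895*sqrt(2*9.81)*0.2456^1.5 = 0.423643 m^3/s
Step 2 — volume: V = 0.423643 * 2.049*3600 = 3124.96 m^3
Step 3 — depth: d = V/A * 1000 = 3124.96/6638 * 1000 = 470.8 mm
Therefore the depth of water applied = 470.8 mm.


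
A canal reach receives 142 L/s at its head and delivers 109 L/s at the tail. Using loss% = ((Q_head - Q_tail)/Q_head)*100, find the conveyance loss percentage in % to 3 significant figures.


loss = ((142 - 109)/142)*100 = 23.2 %
Therefore the conveyance loss percentage = 23.2 %.


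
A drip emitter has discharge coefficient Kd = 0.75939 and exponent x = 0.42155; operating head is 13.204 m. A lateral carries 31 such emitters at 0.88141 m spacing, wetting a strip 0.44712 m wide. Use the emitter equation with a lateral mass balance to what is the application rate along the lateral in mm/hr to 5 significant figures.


Approach: apply the emitter equation with a lateral mass balance, q = Kd*h^x; Q = n*q; rate = Q/(n*spacing*width).
Step 1 — single emitter flow (q = Kd*h^x):
  q = 0.75939 * 13.204^0.42155 = 2.253711 L/hr
Step 2 — total lateral flow: Q = 31 * 2.253711 = 69.86505 L/hr
Step 3 — wetted area: A = 31 * 0.88141 * 0.44712 = 12.21698 m^2
Step 4 — application rate: Q/A = 69.86505/12.21698 = 5.7187 mm/hr
Therefore the application rate along the lateral = 5.7187 mm/hr.


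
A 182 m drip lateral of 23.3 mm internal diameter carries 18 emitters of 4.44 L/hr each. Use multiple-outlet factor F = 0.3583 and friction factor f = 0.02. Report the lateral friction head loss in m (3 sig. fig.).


Approach: apply Darcy-Weisbach with the multiple-outlet F-factor, Q = n*q/(3600*1000) m^3/s; v = Q/A; hf = F*f*(L/D)*(v^2/(2g)).
Q = 18*4.44/(3600*1000) = 2.2200e-05 m^3/s
A = pi*(23.3e-3/2)^2 = 4.2638e-04 m^2, so v = Q/A = 0.052066 m/s
hf = 0.3583*0.02*(182/0.0233)*(0.052066^2/(2*9.81)) = 0.00773 m
Therefore the lateral friction head loss = 0.00773 m.


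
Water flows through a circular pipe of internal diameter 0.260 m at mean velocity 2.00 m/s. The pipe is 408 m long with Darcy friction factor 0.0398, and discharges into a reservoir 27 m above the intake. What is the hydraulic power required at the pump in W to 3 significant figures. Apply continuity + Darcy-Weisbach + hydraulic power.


Approach: apply continuity + Darcy-Weisbach + hydraulic power, Q = A*v; hf = f*(L/D)*(v^2/(2g)); H = static + hf; P = rho*g*Q*H.
Step 1 — flow rate (continuity, Q = A*v):
  A = pi*(0.260/2)^2 = 0.053093 m^2
  Q = 0.053093 * 2.00 = 0.10619 m^3/s
Step 2 — friction head loss (Darcy-Weisbach):
  hf = 0.0398 * (408/0.260) * (2.00^2 / (2*9.81))
  hf = 12.733 m
Step 3 — total head: H = 27 + 12.733 = 39.733 m
Step 4 — hydraulic power (P = rho*g*Q*H):
  P = 1000 * 9.81 * 0.10619 * 39.733 = 41400 W
Therefore the hydraulic power required at the pump = 41400 W.


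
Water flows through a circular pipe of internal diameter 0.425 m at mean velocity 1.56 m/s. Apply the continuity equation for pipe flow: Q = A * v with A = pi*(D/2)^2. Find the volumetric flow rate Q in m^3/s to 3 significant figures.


A = pi*(0.425/2)^2 = 0.14186 m^2
Q = 0.14186 * 1.56 = 0.221 m^3/s
Therefore the volumetric flow rate Q = 0.221 m^3/s.


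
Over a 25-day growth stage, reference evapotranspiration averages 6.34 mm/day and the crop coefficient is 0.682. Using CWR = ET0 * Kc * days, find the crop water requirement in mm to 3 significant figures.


CWR = 6.34 * 0.682 * 25 = 108 mm
Therefore the crop water requirement = 108 mm.


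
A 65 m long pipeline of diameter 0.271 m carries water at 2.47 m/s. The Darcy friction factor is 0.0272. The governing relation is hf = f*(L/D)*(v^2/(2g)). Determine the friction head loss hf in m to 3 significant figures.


hf = 0.0272 * (65/0.271) * (2.47^2 / (2*9.81))
hf = 2.03 m
Therefore the friction head loss hf = 2.03 m.


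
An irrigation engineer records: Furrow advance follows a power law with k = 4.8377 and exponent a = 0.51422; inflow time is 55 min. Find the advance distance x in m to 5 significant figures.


Approach: apply the power-law advance function, x = k*t^a.
x = 4.8377 * 55^0.51422 = 37.981 m
Therefore the advance distance x = 37.981 m.


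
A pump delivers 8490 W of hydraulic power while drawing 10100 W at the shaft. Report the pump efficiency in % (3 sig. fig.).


Approach: apply the efficiency ratio, eta = (P_out/P_in)*100.
eta = (8490 / 10100) * 100 = 84.1 %
Therefore the pump efficiency = 84.1 %.


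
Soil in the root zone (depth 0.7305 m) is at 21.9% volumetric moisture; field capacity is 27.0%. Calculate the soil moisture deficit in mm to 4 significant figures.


Approach: apply the soil moisture deficit relation, SMD = (FC - theta)/100 * depth * 1000.
SMD = (27.0 - 21.9)/100 * 0.7305 * 1000 = 37.26 mm
Therefore the soil moisture deficit = 37.26 mm.


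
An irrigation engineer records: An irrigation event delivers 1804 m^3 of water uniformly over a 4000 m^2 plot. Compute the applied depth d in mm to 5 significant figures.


Approach: apply depth from volume over area, d = (V/A)*1000.
d = (1804 / 4000) * 1000 = 451.00 mm
Therefore the applied depth d = 451.00 mm.


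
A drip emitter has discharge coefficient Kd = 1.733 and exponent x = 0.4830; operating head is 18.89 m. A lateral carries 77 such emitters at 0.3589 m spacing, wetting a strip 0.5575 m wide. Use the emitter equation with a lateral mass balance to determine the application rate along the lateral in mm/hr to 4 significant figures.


Approach: apply the emitter equation with a lateral mass balance, q = Kd*h^x; Q = n*q; rate = Q/(n*spacing*width).
Step 1 — single emitter flow (q = Kd*h^x):
  q = 1.733 * 18.89^0.4830 = 7.16504 L/hr
Step 2 — total lateral flow: Q = 77 * 7.16504 = 551.708 L/hr
Step 3 — wetted area: A = 77 * 0.3589 * 0.5575 = 15.4067 m^2
Step 4 — application rate: Q/A = 551.708/15.4067 = 35.81 mm/hr
Therefore the application rate along the lateral = 35.81 mm/hr.


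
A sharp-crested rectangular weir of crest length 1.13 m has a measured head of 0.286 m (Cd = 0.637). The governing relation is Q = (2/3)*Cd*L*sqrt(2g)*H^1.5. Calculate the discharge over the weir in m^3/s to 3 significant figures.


Q = (2/3)*0.637*1.13*sqrt(2*9.81)*0.286^1.5 = 0.325 m^3/s
Therefore the discharge over the weir = 0.325 m^3/s.


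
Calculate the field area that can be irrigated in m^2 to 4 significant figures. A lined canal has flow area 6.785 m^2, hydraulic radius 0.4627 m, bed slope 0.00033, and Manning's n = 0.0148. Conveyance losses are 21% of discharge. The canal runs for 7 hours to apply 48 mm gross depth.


Approach: apply Manning's equation with a conveyance and depth budget, Q = (1/n)*A*R^(2/3)*S^(1/2); Q_field = Q*(1-loss); Area = Q_field*t/(d/1000).
Step 1 — canal discharge (Manning's equation):
  Q = (1/0.0148) * 6.785 * 0.4627^(2/3) * 0.00033^(1/2) = 4.98209 m^3/s
Step 2 — delivered flow: Q_field = 4.98209*(1 - 21/100) = 3.93585 m^3/s
Step 3 — volume delivered: V = 3.93585 * 7*3600 = 99183.4 m^3
Step 4 — area served: A = V / (depth/1000) = 99183.4 / 0.048 = 2066000 m^2
Therefore the field area that can be irrigated = 2066000 m^2.


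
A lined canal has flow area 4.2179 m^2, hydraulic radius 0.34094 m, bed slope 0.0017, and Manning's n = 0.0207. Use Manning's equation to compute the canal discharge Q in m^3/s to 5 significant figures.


Approach: apply Manning's equation, Q = (1/n)*A*R^(2/3)*S^(1/2).
Q = (1/0.0207) * 4.2179 * 0.34094^(2/3) * 0.0017^(1/2) = 4.1002 m^3/s
Therefore the canal discharge Q = 4.1002 m^3/s.


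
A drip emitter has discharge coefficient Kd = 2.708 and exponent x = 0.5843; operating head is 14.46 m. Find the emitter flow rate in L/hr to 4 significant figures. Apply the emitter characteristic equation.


Approach: apply the emitter characteristic equation, q = Kd * h^x.
q = 2.708 * 14.46^0.5843 = 12.90 L/hr
Therefore the emitter flow rate = 12.90 L/hr.


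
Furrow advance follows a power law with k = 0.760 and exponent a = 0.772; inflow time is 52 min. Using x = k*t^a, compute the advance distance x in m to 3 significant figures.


x = 0.760 * 52^0.772 = 16.1 m
Therefore the advance distance x = 16.1 m.


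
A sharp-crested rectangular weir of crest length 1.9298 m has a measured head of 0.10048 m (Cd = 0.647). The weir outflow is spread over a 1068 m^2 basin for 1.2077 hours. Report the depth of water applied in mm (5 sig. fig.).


Approach: apply the rectangular weir equation with a volume-to-depth conversion, Q = (2/3)*Cd*L*sqrt(2g)*H^1.5; d = Q*t/A * 1000.
Step 1 — weir discharge:
  Q = (2/3)*0.647*1.9298*sqrt(2*9.81)*0.10048^1.5 = 0.1174341 m^3/s
Step 2 — volume: V = 0.1174341 * 1.2077*3600 = 510.5706 m^3
Step 3 — depth: d = V/A * 1000 = 510.5706/1068 * 1000 = 478.06 mm
Therefore the depth of water applied = 478.06 mm.


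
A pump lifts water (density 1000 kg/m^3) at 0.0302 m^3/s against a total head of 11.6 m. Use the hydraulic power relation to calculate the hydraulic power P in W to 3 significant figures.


Approach: apply the hydraulic power relation, P = rho*g*Q*H.
P = 1000 * 9.81 * 0.0302 * 11.6 = 3440 W
Therefore the hydraulic power P = 3440 W.


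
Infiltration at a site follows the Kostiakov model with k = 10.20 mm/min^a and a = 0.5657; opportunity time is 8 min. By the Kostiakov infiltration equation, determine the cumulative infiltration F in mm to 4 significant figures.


Approach: apply the Kostiakov infiltration equation, F = k*t^a.
F = 10.20 * 8^0.5657 = 33.07 mm
Therefore the cumulative infiltration F = 33.07 mm.


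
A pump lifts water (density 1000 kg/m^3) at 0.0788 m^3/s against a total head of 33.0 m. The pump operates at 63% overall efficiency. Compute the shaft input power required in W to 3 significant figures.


Approach: apply hydraulic power then efficiency conversion, P = rho*g*Q*H; P_in = P/eta.
Step 1 — hydraulic power (P = rho*g*Q*H):
  P = 1000 * 9.81 * 0.0788 * 33.0 = 25510 W
Step 2 — input power: P_in = P/eta = 25510 / 0.63 = 40500 W
Therefore the shaft input power required = 40500 W.


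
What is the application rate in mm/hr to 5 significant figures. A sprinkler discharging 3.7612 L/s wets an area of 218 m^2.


Approach: apply the application rate relation, rate = (Q/A)*3600.
rate = (3.7612 / 218) * 3600 = 62.112 mm/hr
Therefore the application rate = 62.112 mm/hr.


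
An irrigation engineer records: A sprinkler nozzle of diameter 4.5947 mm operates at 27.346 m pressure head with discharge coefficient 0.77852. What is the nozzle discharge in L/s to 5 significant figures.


Approach: apply the orifice equation, Q = Cd*A*sqrt(2*g*h), A = pi*(d/2)^2.
A = pi*(4.5947e-3/2)^2 = 1.658075e-05 m^2
Q = 0.77852 * 1.658075e-05 * sqrt(2*9.81*27.346) * 1000 = 0.29900 L/s
Therefore the nozzle discharge = 0.29900 L/s.


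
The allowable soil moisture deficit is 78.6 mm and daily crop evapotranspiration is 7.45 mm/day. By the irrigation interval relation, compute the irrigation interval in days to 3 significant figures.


Approach: apply the irrigation interval relation, interval = SMD / ETc.
interval = 78.6 / 7.45 = 10.6 days
Therefore the irrigation interval = 10.6 days.


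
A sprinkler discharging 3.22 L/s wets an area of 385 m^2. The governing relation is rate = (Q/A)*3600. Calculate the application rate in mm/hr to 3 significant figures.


rate = (3.22 / 385) * 3600 = 30.1 mm/hr
Therefore the application rate = 30.1 mm/hr.


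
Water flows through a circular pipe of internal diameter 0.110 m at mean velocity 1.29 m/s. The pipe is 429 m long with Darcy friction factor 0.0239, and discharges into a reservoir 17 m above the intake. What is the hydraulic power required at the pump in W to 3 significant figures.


Approach: apply continuity + Darcy-Weisbach + hydraulic power, Q = A*v; hf = f*(L/D)*(v^2/(2g)); H = static + hf; P = rho*g*Q*H.
Step 1 — flow rate (continuity, Q = A*v):
  A = pi*(0.110/2)^2 = 0.0095033 m^2
  Q = 0.0095033 * 1.29 = 0.012259 m^3/s
Step 2 — friction head loss (Darcy-Weisbach):
  hf = 0.0239 * (429/0.110) * (1.29^2 / (2*9.81))
  hf = 7.9057 m
Step 3 — total head: H = 17 + 7.9057 = 24.906 m
Step 4 — hydraulic power (P = rho*g*Q*H):
  P = 1000 * 9.81 * 0.012259 * 24.906 = 3000 W
Therefore the hydraulic power required at the pump = 3000 W.


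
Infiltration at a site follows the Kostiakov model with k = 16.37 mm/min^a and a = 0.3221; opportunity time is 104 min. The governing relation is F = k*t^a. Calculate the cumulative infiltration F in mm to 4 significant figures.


F = 16.37 * 104^0.3221 = 73.07 mm
Therefore the cumulative infiltration F = 73.07 mm.


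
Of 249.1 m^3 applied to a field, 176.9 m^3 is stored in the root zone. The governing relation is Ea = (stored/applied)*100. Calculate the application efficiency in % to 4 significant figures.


Ea = (176.9/249.1)*100 = 71.02 %
Therefore the application efficiency = 71.02 %.


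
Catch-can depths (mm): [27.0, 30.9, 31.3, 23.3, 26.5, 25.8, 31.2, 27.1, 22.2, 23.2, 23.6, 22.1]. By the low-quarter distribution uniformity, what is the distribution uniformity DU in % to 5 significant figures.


Approach: apply the low-quarter distribution uniformity, DU = (mean of lowest quarter of readings / overall mean)*100.
sorted lowest 3 of 12: [22.1, 22.2, 23.2] -> mean = 22.50000 mm
overall mean = 26.18333 mm
DU = (22.50000/26.18333)*100 = 85.933 %
Therefore the distribution uniformity DU = 85.933 %.


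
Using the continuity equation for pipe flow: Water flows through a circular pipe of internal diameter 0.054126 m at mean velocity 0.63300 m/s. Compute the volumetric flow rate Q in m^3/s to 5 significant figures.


Approach: apply the continuity equation for pipe flow, Q = A * v with A = pi*(D/2)^2.
A = pi*(0.054126/2)^2 = 0.002300921 m^2
Q = 0.002300921 * 0.63300 = 0.0014565 m^3/s
Therefore the volumetric flow rate Q = 0.0014565 m^3/s.


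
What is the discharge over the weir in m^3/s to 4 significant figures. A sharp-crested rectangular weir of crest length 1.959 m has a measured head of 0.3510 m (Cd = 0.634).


Approach: apply the rectangular weir equation, Q = (2/3)*Cd*L*sqrt(2g)*H^1.5.
Q = (2/3)*0.634*1.959*sqrt(2*9.81)*0.3510^1.5 = 0.7627 m^3/s
Therefore the discharge over the weir = 0.7627 m^3/s.


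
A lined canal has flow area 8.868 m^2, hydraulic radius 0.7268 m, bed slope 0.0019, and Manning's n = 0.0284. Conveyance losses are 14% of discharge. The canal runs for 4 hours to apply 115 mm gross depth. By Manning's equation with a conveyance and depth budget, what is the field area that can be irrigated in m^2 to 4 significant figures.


Approach: apply Manning's equation with a conveyance and depth budget, Q = (1/n)*A*R^(2/3)*S^(1/2); Q_field = Q*(1-loss); Area = Q_field*t/(d/1000).
Step 1 — canal discharge (Manning's equation):
  Q = (1/0.0284) * 8.868 * 0.7268^(2/3) * 0.0019^(1/2) = 11.0026 m^3/s
Step 2 — delivered flow: Q_field = 11.0026*(1 - 14/100) = 9.46221 m^3/s
Step 3 — volume delivered: V = 9.46221 * 4*3600 = 136256 m^3
Step 4 — area served: A = V / (depth/1000) = 136256 / 0.115 = 1185000 m^2
Therefore the field area that can be irrigated = 1185000 m^2.


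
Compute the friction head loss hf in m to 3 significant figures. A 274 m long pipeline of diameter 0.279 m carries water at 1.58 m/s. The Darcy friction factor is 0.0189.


Approach: apply the Darcy-Weisbach equation, hf = f*(L/D)*(v^2/(2g)).
hf = 0.0189 * (274/0.279) * (1.58^2 / (2*9.81))
hf = 2.36 m
Therefore the friction head loss hf = 2.36 m.


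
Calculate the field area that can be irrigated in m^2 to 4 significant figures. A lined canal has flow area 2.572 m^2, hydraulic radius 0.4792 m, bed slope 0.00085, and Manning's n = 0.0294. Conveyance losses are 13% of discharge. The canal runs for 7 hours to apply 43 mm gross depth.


Approach: apply Manning's equation with a conveyance and depth budget, Q = (1/n)*A*R^(2/3)*S^(1/2); Q_field = Q*(1-loss); Area = Q_field*t/(d/1000).
Step 1 — canal discharge (Manning's equation):
  Q = (1/0.0294) * 2.572 * 0.4792^(2/3) * 0.00085^(1/2) = 1.56187 m^3/s
Step 2 — delivered flow: Q_field = 1.56187*(1 - 13/100) = 1.35883 m^3/s
Step 3 — volume delivered: V = 1.35883 * 7*3600 = 34242.4 m^3
Step 4 — area served: A = V / (depth/1000) = 34242.4 / 0.043 = 796300 m^2
Therefore the field area that can be irrigated = 796300 m^2.


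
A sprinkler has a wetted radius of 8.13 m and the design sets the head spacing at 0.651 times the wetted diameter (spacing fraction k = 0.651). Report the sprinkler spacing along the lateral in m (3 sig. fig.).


Approach: apply the sprinkler spacing rule (spacing as a fraction of wetted diameter), S = k*(2*R).
S = 0.651 * (2 * 8.13) = 10.6 m
Therefore the sprinkler spacing along the lateral = 10.6 m.


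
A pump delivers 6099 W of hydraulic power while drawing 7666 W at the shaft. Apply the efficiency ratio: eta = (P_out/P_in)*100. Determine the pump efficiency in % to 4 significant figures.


eta = (6099 / 7666) * 100 = 79.56 %
Therefore the pump efficiency = 79.56 %.


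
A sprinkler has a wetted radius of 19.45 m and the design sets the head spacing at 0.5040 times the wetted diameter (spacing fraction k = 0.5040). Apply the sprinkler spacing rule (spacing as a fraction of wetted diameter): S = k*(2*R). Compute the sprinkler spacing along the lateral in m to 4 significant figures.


S = 0.5040 * (2 * 19.45) = 19.61 m
Therefore the sprinkler spacing along the lateral = 19.61 m.


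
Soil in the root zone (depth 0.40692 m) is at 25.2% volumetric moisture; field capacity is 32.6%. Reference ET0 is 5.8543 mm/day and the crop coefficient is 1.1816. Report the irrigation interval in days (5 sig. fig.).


Approach: apply soil-water budget scheduling, SMD = (FC-theta)/100*depth*1000; ETc = ET0*Kc; interval = SMD/ETc.
Step 1 — soil moisture deficit:
  SMD = (32.6 - 25.2)/100 * 0.40692 * 1000 = 30.11208 mm
Step 2 — daily crop ET (ETc = ET0*Kc):
  ETc = 5.8543 * 1.1816 = 6.917441 mm/day
Step 3 — irrigation interval (SMD/ETc):
  interval = 30.11208 / 6.917441 = 4.3531 days
Therefore the irrigation interval = 4.3531 days.


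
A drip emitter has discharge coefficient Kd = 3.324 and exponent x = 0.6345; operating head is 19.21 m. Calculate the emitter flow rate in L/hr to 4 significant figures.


Approach: apply the emitter characteristic equation, q = Kd * h^x.
q = 3.324 * 19.21^0.6345 = 21.68 L/hr
Therefore the emitter flow rate = 21.68 L/hr.


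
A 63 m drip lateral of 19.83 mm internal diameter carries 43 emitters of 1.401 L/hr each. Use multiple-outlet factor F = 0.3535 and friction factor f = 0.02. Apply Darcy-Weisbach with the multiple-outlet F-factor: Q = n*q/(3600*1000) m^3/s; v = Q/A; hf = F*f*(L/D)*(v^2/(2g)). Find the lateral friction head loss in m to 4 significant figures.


Q = 43*1.401/(3600*1000) = 1.67342e-05 m^3/s
A = pi*(19.83e-3/2)^2 = 3.08841e-04 m^2, so v = Q/A = 0.0541837 m/s
hf = 0.3535*0.02*(63/0.01983)*(0.0541837^2/(2*9.81)) = 0.003361 m
Therefore the lateral friction head loss = 0.003361 m.


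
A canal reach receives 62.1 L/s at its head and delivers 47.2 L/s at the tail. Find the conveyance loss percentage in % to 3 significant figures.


Approach: apply the conveyance loss ratio, loss% = ((Q_head - Q_tail)/Q_head)*100.
loss = ((62.1 - 47.2)/62.1)*100 = 24.0 %
Therefore the conveyance loss percentage = 24.0 %.


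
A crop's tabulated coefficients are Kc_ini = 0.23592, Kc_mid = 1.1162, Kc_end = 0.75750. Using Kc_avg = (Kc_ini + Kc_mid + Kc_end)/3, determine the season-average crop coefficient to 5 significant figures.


Kc_avg = (0.23592 + 1.1162 + 0.75750)/3 = 0.70321
Therefore the season-average crop coefficient = 0.70321.


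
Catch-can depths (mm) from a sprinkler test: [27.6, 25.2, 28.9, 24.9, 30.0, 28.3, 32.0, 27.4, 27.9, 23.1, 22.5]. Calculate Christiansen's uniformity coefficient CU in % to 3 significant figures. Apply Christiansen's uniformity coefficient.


Approach: apply Christiansen's uniformity coefficient, CU = (1 - mean_abs_deviation/mean)*100.
mean = 27.073 mm
mean |d_i - mean| = 2.2893 mm
CU = (1 - 2.2893/27.073)*100 = 91.5 %
Therefore Christiansen's uniformity coefficient CU = 91.5 %.


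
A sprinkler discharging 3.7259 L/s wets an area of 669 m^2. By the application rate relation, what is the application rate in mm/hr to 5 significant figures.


Approach: apply the application rate relation, rate = (Q/A)*3600.
rate = (3.7259 / 669) * 3600 = 20.050 mm/hr
Therefore the application rate = 20.050 mm/hr.


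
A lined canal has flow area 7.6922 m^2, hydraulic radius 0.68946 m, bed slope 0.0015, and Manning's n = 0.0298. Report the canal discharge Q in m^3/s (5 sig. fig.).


Approach: apply Manning's equation, Q = (1/n)*A*R^(2/3)*S^(1/2).
Q = (1/0.0298) * 7.6922 * 0.68946^(2/3) * 0.0015^(1/2) = 7.8022 m^3/s
Therefore the canal discharge Q = 7.8022 m^3/s.


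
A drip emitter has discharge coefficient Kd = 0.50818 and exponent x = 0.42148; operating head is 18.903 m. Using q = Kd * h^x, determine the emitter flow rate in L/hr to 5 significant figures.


q = 0.50818 * 18.903^0.42148 = 1.7541 L/hr
Therefore the emitter flow rate = 1.7541 L/hr.


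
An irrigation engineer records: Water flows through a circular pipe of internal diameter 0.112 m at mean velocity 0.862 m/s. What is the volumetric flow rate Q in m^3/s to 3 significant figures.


Approach: apply the continuity equation for pipe flow, Q = A * v with A = pi*(D/2)^2.
A = pi*(0.112/2)^2 = 0.0098520 m^2
Q = 0.0098520 * 0.862 = 0.00849 m^3/s
Therefore the volumetric flow rate Q = 0.00849 m^3/s.


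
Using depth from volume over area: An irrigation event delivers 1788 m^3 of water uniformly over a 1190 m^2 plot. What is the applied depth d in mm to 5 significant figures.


Approach: apply depth from volume over area, d = (V/A)*1000.
d = (1788 / 1190) * 1000 = 1502.5 mm
Therefore the applied depth d = 1502.5 mm.


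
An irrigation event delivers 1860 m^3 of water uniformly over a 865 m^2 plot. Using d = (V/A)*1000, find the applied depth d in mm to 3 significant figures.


d = (1860 / 865) * 1000 = 2150 mm
Therefore the applied depth d = 2150 mm.


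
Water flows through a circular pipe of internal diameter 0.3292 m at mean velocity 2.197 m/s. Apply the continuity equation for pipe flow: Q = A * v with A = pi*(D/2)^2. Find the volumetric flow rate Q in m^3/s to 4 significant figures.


A = pi*(0.3292/2)^2 = 0.0851157 m^2
Q = 0.0851157 * 2.197 = 0.1870 m^3/s
Therefore the volumetric flow rate Q = 0.1870 m^3/s.


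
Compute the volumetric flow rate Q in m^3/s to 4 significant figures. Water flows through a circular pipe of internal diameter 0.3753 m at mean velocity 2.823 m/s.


Approach: apply the continuity equation for pipe flow, Q = A * v with A = pi*(D/2)^2.
A = pi*(0.3753/2)^2 = 0.110623 m^2
Q = 0.110623 * 2.823 = 0.3123 m^3/s
Therefore the volumetric flow rate Q = 0.3123 m^3/s.


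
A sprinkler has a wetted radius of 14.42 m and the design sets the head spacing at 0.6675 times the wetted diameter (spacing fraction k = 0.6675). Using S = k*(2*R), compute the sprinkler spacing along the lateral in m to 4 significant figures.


S = 0.6675 * (2 * 14.42) = 19.25 m
Therefore the sprinkler spacing along the lateral = 19.25 m.


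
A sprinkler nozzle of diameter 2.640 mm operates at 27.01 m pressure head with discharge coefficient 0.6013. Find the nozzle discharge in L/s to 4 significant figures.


Approach: apply the orifice equation, Q = Cd*A*sqrt(2*g*h), A = pi*(d/2)^2.
A = pi*(2.640e-3/2)^2 = 5.47391e-06 m^2
Q = 0.6013 * 5.47391e-06 * sqrt(2*9.81*27.01) * 1000 = 0.07577 L/s
Therefore the nozzle discharge = 0.07577 L/s.


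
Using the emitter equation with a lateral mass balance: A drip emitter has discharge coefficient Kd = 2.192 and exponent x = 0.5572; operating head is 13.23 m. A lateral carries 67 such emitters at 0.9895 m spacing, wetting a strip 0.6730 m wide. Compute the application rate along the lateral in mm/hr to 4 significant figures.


Approach: apply the emitter equation with a lateral mass balance, q = Kd*h^x; Q = n*q; rate = Q/(n*spacing*width).
Step 1 — single emitter flow (q = Kd*h^x):
  q = 2.192 * 13.23^0.5572 = 9.24216 L/hr
Step 2 — total lateral flow: Q = 67 * 9.24216 = 619.225 L/hr
Step 3 — wetted area: A = 67 * 0.9895 * 0.6730 = 44.6175 m^2
Step 4 — application rate: Q/A = 619.225/44.6175 = 13.88 mm/hr
Therefore the application rate along the lateral = 13.88 mm/hr.


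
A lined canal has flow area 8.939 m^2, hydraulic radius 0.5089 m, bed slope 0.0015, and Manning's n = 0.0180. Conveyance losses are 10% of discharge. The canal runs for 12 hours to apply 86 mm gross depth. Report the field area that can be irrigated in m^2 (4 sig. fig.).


Approach: apply Manning's equation with a conveyance and depth budget, Q = (1/n)*A*R^(2/3)*S^(1/2); Q_field = Q*(1-loss); Area = Q_field*t/(d/1000).
Step 1 — canal discharge (Manning's equation):
  Q = (1/0.0180) * 8.939 * 0.5089^(2/3) * 0.0015^(1/2) = 12.2598 m^3/s
Step 2 — delivered flow: Q_field = 12.2598*(1 - 10/100) = 11.0338 m^3/s
Step 3 — volume delivered: V = 11.0338 * 12*3600 = 476661 m^3
Step 4 — area served: A = V / (depth/1000) = 476661 / 0.086 = 5543000 m^2
Therefore the field area that can be irrigated = 5543000 m^2.
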